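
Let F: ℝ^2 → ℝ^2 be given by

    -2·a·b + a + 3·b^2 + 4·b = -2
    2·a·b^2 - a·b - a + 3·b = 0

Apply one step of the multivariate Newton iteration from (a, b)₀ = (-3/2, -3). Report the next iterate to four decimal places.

At (-3/2, -3): F = (6.5000, -39.0000).
Jacobian J = [[-2·b + 1, -2·a + 6·b + 4], [2·b^2 - b - 1, 4·a·b - a + 3]].
At the point, J = [[7.0000, -11.0000], [20.0000, 22.5000]] (det J = 377.5000).
Solving J·Δ = −F gives Δ = (0.7490, 1.0675).
Then the next iterate is (a, b)₁ = (-0.7510, -1.9325).

(-0.7510, -1.9325)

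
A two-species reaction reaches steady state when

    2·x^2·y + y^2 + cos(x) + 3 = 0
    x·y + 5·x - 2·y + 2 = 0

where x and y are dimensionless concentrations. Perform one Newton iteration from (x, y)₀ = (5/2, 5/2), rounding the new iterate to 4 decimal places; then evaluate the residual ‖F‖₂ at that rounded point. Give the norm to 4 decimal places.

15.2322

At (5/2, 5/2): F = (39.698856, 15.7500).
Jacobian J = [[4·x·y - sin(x), 2·x^2 + 2·y], [y + 5, x - 2]].
At the point, J = [[24.401528, 17.5000], [7.5000, 0.5000]] (det J = -119.049236).
Solving J·Δ = −F gives Δ = (-2.1485, 0.7273).
Then the next iterate is (x, y)₁ = (0.3515, 3.2273).
Re-evaluating at (0.3515, 3.2273): F = (15.151803, -1.562704), so ‖F‖₂ = 15.2322.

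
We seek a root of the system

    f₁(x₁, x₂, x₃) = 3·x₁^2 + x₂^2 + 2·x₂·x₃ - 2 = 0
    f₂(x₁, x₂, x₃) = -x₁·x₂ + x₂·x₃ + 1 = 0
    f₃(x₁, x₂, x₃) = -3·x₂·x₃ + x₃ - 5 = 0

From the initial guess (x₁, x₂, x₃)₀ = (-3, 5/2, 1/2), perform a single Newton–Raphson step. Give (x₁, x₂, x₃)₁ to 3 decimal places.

(-1.809, 1.269, -0.485)

At (-3, 5/2, 1/2): F = (33.750, 9.750, -8.250).
Jacobian J = [[6·x₁, 2·x₂ + 2·x₃, 2·x₂], [-x₂, -x₁ + x₃, x₂], [0, -3·x₃, -3·x₂ + 1]].
At the point, J = [[-18.000, 6.000, 5.000], [-2.500, 3.500, 2.500], [0.000, -1.500, -6.500]] (det J = 263.250).
Solving J·Δ = −F gives Δ = (1.191, -1.231, -0.985).
Then the next iterate is (x₁, x₂, x₃)₁ = (-1.809, 1.269, -0.485).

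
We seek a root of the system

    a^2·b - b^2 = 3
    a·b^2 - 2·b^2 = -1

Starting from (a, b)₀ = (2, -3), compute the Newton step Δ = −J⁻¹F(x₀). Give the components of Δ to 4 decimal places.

At (2, -3): F = (-24.0000, 1.0000).
Jacobian J = [[2·a·b, a^2 - 2·b], [b^2, 2·a·b - 4·b]].
At the point, J = [[-12.0000, 10.0000], [9.0000, 0.0000]] (det J = -90.0000).
Solving J·Δ = −F gives Δ = (-0.1111, 2.2667).

(-0.1111, 2.2667)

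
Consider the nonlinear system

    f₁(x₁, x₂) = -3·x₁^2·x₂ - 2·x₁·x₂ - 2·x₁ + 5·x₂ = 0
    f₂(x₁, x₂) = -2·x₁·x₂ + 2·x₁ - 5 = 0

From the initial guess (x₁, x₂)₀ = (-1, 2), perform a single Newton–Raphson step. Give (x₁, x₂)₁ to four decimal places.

At (-1, 2): F = (10.0000, -3.0000).
Jacobian J = [[-6·x₁·x₂ - 2·x₂ - 2, -3·x₁^2 - 2·x₁ + 5], [-2·x₂ + 2, -2·x₁]].
At the point, J = [[6.0000, 4.0000], [-2.0000, 2.0000]] (det J = 20.0000).
Solving J·Δ = −F gives Δ = (-1.6000, -0.1000).
Then the next iterate is (x₁, x₂)₁ = (-2.6000, 1.9000).

(-2.6000, 1.9000)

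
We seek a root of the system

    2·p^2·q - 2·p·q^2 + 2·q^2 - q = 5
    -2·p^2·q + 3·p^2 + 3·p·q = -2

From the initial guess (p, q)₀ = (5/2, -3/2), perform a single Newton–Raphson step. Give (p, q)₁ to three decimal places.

At (5/2, -3/2): F = (-29.000, 28.250).
Jacobian J = [[4·p·q - 2·q^2, 2·p^2 - 4·p·q + 4·q - 1], [-4·p·q + 6·p + 3·q, -2·p^2 + 3·p]].
At the point, J = [[-19.500, 20.500], [25.500, -5.000]] (det J = -425.250).
Solving J·Δ = −F gives Δ = (-1.021, 0.444).
Then the next iterate is (p, q)₁ = (1.479, -1.056).

(1.479, -1.056)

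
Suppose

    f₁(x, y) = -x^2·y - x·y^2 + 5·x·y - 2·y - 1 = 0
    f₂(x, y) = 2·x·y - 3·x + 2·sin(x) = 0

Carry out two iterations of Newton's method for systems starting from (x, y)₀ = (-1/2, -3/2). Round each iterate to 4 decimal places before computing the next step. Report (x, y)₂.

At (-1/2, -3/2): F = (7.2500, 2.041149).
Jacobian J = [[-2·x·y - y^2 + 5·y, -x^2 - 2·x·y + 5·x - 2], [2·y + 2·cos(x) - 3, 2·x]].
At the point, J = [[-11.2500, -6.2500], [-4.244835, -1.0000]] (det J = -15.280218).
Solving J·Δ = −F gives Δ = (0.3604, 0.5113).
Then the next iterate is (x, y)₁ = (-0.1396, -0.9887).
Round to (-0.1396, -0.9887) and repeat: F = (1.823243, 0.416551), J = [[-6.197073, -2.993533], [-2.996857, -0.2792]].
Δ = (0.1019, 0.3981), so (x, y)₂ = (-0.0377, -0.5906).

(-0.0377, -0.5906)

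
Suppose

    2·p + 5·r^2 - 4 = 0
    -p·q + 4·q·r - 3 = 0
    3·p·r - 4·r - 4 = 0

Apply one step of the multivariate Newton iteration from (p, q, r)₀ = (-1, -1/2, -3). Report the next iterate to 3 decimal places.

At (-1, -1/2, -3): F = (39.000, 2.500, 17.000).
Jacobian J = [[2, 0, 10·r], [-q, -p + 4·r, 4·q], [3·r, 0, 3·p - 4]].
At the point, J = [[2.000, 0.000, -30.000], [0.500, -11.000, -2.000], [-9.000, 0.000, -7.000]] (det J = 3124.000).
Solving J·Δ = −F gives Δ = (0.835, 0.019, 1.356).
Then the next iterate is (p, q, r)₁ = (-0.165, -0.481, -1.644).

(-0.165, -0.481, -1.644)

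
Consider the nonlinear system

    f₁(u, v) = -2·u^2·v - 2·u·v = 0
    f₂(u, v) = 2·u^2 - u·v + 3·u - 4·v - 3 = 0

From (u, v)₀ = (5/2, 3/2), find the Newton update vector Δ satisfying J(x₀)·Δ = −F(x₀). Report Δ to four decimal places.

At (5/2, 3/2): F = (-26.2500, 7.2500).
Jacobian J = [[-4·u·v - 2·v, -2·u^2 - 2·u], [4·u - v + 3, -u - 4]].
At the point, J = [[-18.0000, -17.5000], [11.5000, -6.5000]] (det J = 318.2500).
Solving J·Δ = −F gives Δ = (-0.9348, -0.5385).

(-0.9348, -0.5385)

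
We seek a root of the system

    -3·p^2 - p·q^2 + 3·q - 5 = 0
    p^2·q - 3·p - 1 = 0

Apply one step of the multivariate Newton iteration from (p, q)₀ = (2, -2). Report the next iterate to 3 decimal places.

(1.281, -0.228)

At (2, -2): F = (-31.000, -15.000).
Jacobian J = [[-6·p - q^2, -2·p·q + 3], [2·p·q - 3, p^2]].
At the point, J = [[-16.000, 11.000], [-11.000, 4.000]] (det J = 57.000).
Solving J·Δ = −F gives Δ = (-0.719, 1.772).
Then the next iterate is (p, q)₁ = (1.281, -0.228).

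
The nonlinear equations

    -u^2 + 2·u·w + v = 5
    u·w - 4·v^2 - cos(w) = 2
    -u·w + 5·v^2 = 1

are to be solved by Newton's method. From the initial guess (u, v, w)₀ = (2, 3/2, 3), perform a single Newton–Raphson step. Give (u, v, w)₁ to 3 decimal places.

At (2, 3/2, 3): F = (4.500, -4.01001, 4.250).
Jacobian J = [[-2·u + 2·w, 1, 2·u], [w, -8·v, u + sin(w)], [-w, 10·v, -u]].
At the point, J = [[2.000, 1.000, 4.000], [3.000, -12.000, 2.14112], [-3.000, 15.000, -2.000]] (det J = 19.34304).
Solving J·Δ = −F gives Δ = (3.725, 0.061, -3.003).
Then the next iterate is (u, v, w)₁ = (5.725, 1.561, -0.003).

(5.725, 1.561, -0.003)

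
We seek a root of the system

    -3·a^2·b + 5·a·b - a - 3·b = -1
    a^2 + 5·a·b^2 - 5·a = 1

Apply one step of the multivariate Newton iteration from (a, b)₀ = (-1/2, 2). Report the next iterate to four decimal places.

(0.4350, 2.4840)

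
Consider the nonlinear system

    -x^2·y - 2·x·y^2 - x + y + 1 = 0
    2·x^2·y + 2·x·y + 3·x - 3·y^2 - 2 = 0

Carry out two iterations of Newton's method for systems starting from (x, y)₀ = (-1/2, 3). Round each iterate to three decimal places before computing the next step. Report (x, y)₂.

At (-1/2, 3): F = (12.750, -32.000).
Jacobian J = [[-2·x·y - 2·y^2 - 1, -x^2 - 4·x·y + 1], [4·x·y + 2·y + 3, 2·x^2 + 2·x - 6·y]].
At the point, J = [[-16.000, 6.750], [3.000, -18.500]] (det J = 275.750).
Solving J·Δ = −F gives Δ = (0.072, -1.718).
Then the next iterate is (x, y)₁ = (-0.428, 1.282).
Round to (-0.428, 1.282) and repeat: F = (3.88201, -8.84228), J = [[-3.18966, 3.01160], [3.36922, -8.18163]].
Δ = (0.322, -0.948), so (x, y)₂ = (-0.106, 0.334).

(-0.106, 0.334)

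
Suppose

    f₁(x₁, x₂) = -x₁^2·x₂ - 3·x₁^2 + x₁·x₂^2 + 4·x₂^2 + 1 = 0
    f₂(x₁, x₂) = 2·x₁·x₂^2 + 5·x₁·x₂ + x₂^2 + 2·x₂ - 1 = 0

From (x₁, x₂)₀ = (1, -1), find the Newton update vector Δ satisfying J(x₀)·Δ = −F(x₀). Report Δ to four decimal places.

(-1.4167, 0.7500)

At (1, -1): F = (4.0000, -5.0000).
Jacobian J = [[-2·x₁·x₂ - 6·x₁ + x₂^2, -x₁^2 + 2·x₁·x₂ + 8·x₂], [2·x₂^2 + 5·x₂, 4·x₁·x₂ + 5·x₁ + 2·x₂ + 2]].
At the point, J = [[-3.0000, -11.0000], [-3.0000, 1.0000]] (det J = -36.0000).
Solving J·Δ = −F gives Δ = (-1.4167, 0.7500).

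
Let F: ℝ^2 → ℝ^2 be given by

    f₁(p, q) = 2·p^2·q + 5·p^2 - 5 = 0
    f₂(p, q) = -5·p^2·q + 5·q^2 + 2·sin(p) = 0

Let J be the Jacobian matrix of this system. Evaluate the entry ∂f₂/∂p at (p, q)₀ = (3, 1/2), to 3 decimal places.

-16.980

∂f₂/∂p = -10·p·q + 2·cos(p).
At (3, 1/2) this is -16.980.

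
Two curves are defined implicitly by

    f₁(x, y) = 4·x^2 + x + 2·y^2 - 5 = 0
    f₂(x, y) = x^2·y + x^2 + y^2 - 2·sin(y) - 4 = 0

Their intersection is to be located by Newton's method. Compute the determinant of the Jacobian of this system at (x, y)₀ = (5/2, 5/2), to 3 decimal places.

J = [[8·x + 1, 4·y], [2·x·y + 2·x, x^2 + 2·y - 2·cos(y)]].
At the point, J = [[21.000, 10.000], [17.500, 12.85229]].
det J = 94.898.

94.898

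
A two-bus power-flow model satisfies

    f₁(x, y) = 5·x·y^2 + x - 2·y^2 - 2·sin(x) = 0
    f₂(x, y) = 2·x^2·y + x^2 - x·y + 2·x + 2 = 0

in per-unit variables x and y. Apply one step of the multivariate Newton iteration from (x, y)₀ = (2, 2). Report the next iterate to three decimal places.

(0.996, 1.679)

At (2, 2): F = (32.18141, 22.000).
Jacobian J = [[5·y^2 - 2·cos(x) + 1, 10·x·y - 4·y], [4·x·y + 2·x - y + 2, 2·x^2 - x]].
At the point, J = [[21.83229, 32.000], [20.000, 6.000]] (det J = -509.00624).
Solving J·Δ = −F gives Δ = (-1.004, -0.321).
Then the next iterate is (x, y)₁ = (0.996, 1.679).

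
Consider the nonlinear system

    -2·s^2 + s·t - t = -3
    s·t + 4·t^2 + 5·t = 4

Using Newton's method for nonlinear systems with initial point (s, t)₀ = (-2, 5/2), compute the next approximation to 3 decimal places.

At (-2, 5/2): F = (-12.500, 28.500).
Jacobian J = [[-4·s + t, s - 1], [t, s + 8·t + 5]].
At the point, J = [[10.500, -3.000], [2.500, 23.000]] (det J = 249.000).
Solving J·Δ = −F gives Δ = (0.811, -1.327).
Then the next iterate is (s, t)₁ = (-1.189, 1.173).

(-1.189, 1.173)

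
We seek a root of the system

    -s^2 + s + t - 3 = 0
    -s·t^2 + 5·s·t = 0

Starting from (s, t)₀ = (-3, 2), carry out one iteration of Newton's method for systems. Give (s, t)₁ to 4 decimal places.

(-0.8889, 0.2222)

At (-3, 2): F = (-13.0000, -18.0000).
Jacobian J = [[-2·s + 1, 1], [-t^2 + 5·t, -2·s·t + 5·s]].
At the point, J = [[7.0000, 1.0000], [6.0000, -3.0000]] (det J = -27.0000).
Solving J·Δ = −F gives Δ = (2.1111, -1.7778).
Then the next iterate is (s, t)₁ = (-0.8889, 0.2222).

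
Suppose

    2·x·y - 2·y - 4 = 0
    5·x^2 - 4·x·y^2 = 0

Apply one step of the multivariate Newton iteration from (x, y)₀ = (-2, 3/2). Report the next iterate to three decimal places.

At (-2, 3/2): F = (-13.000, 38.000).
Jacobian J = [[2·y, 2·x - 2], [10·x - 4·y^2, -8·x·y]].
At the point, J = [[3.000, -6.000], [-29.000, 24.000]] (det J = -102.000).
Solving J·Δ = −F gives Δ = (-0.824, -2.578).
Then the next iterate is (x, y)₁ = (-2.824, -1.078).

(-2.824, -1.078)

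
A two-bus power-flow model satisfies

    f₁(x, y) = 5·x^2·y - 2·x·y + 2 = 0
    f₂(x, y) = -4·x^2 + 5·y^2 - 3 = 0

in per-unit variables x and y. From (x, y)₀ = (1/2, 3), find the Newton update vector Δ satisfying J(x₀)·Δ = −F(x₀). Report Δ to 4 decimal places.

(-0.2666, -1.4022)

At (1/2, 3): F = (2.7500, 41.0000).
Jacobian J = [[10·x·y - 2·y, 5·x^2 - 2·x], [-8·x, 10·y]].
At the point, J = [[9.0000, 0.2500], [-4.0000, 30.0000]] (det J = 271.0000).
Solving J·Δ = −F gives Δ = (-0.2666, -1.4022).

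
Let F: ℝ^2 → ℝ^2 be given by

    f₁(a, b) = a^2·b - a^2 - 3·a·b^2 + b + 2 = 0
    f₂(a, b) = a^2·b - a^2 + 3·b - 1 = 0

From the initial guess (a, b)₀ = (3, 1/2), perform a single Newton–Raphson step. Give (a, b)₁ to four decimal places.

(1.8810, 0.5536)

At (3, 1/2): F = (-4.2500, -4.0000).
Jacobian J = [[2·a·b - 2·a - 3·b^2, a^2 - 6·a·b + 1], [2·a·b - 2·a, a^2 + 3]].
At the point, J = [[-3.7500, 1.0000], [-3.0000, 12.0000]] (det J = -42.0000).
Solving J·Δ = −F gives Δ = (-1.1190, 0.0536).
Then the next iterate is (a, b)₁ = (1.8810, 0.5536).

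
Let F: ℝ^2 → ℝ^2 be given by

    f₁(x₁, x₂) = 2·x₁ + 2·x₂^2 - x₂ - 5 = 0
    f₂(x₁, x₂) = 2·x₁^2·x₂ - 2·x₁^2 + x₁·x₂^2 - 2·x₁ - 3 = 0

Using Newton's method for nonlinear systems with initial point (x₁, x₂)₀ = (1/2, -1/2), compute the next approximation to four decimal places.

(-0.4737, -2.1491)

At (1/2, -1/2): F = (-3.0000, -4.6250).
Jacobian J = [[2, 4·x₂ - 1], [4·x₁·x₂ - 4·x₁ + x₂^2 - 2, 2·x₁^2 + 2·x₁·x₂]].
At the point, J = [[2.0000, -3.0000], [-4.7500, 0.0000]] (det J = -14.2500).
Solving J·Δ = −F gives Δ = (-0.9737, -1.6491).
Then the next iterate is (x₁, x₂)₁ = (-0.4737, -2.1491).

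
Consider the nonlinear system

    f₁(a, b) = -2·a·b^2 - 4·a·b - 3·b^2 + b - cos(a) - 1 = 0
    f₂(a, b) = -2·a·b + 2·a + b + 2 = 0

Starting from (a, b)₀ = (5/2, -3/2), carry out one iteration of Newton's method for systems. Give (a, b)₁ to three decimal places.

(0.387, -0.891)

At (5/2, -3/2): F = (-4.69886, 13.000).
Jacobian J = [[-2·b^2 - 4·b + sin(a), -4·a·b - 4·a - 6·b + 1], [-2·b + 2, -2·a + 1]].
At the point, J = [[2.09847, 15.000], [5.000, -4.000]] (det J = -83.39389).
Solving J·Δ = −F gives Δ = (-2.113, 0.609).
Then the next iterate is (a, b)₁ = (0.387, -0.891).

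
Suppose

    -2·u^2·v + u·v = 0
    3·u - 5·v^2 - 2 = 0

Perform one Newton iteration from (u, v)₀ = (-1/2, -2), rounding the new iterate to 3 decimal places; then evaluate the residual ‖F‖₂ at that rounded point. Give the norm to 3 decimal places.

At (-1/2, -2): F = (2.000, -23.500).
Jacobian J = [[-4·u·v + v, -2·u^2 + u], [3, -10·v]].
At the point, J = [[-6.000, -1.000], [3.000, 20.000]] (det J = -117.000).
Solving J·Δ = −F gives Δ = (0.141, 1.154).
Then the next iterate is (u, v)₁ = (-0.359, -0.846).
Re-evaluating at (-0.359, -0.846): F = (0.52178, -6.65558), so ‖F‖₂ = 6.676.

6.676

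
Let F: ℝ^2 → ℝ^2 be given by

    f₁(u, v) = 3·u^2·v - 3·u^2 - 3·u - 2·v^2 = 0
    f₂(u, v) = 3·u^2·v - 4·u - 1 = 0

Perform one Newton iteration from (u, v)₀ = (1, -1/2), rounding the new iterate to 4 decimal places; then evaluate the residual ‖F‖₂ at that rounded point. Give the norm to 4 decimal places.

At (1, -1/2): F = (-8.0000, -6.5000).
Jacobian J = [[6·u·v - 6·u - 3, 3·u^2 - 4·v], [6·u·v - 4, 3·u^2]].
At the point, J = [[-12.0000, 5.0000], [-7.0000, 3.0000]] (det J = -1.0000).
Solving J·Δ = −F gives Δ = (8.5000, 22.0000).
Then the next iterate is (u, v)₁ = (9.5000, 21.5000).
Re-evaluating at (9.5000, 21.5000): F = (4597.3750, 5782.1250), so ‖F‖₂ = 7387.0716.

7387.0716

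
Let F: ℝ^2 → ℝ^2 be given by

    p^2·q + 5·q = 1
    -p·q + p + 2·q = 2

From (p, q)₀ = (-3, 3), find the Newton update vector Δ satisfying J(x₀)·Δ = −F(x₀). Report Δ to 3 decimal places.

At (-3, 3): F = (41.000, 10.000).
Jacobian J = [[2·p·q, p^2 + 5], [-q + 1, -p + 2]].
At the point, J = [[-18.000, 14.000], [-2.000, 5.000]] (det J = -62.000).
Solving J·Δ = −F gives Δ = (1.048, -1.581).

(1.048, -1.581)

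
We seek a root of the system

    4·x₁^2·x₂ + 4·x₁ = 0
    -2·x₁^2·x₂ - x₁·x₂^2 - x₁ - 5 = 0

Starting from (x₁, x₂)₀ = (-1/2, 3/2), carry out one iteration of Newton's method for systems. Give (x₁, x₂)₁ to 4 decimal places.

At (-1/2, 3/2): F = (-0.5000, -4.1250).
Jacobian J = [[8·x₁·x₂ + 4, 4·x₁^2], [-4·x₁·x₂ - x₂^2 - 1, -2·x₁^2 - 2·x₁·x₂]].
At the point, J = [[-2.0000, 1.0000], [-0.2500, 1.0000]] (det J = -1.7500).
Solving J·Δ = −F gives Δ = (2.0714, 4.6429).
Then the next iterate is (x₁, x₂)₁ = (1.5714, 6.1429).

(1.5714, 6.1429)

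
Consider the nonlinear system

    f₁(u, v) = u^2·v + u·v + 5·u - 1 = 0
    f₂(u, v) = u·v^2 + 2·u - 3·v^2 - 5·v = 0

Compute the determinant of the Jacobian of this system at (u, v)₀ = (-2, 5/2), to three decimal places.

58.500

J = [[2·u·v + v + 5, u^2 + u], [v^2 + 2, 2·u·v - 6·v - 5]].
At the point, J = [[-2.500, 2.000], [8.250, -30.000]].
det J = 58.500.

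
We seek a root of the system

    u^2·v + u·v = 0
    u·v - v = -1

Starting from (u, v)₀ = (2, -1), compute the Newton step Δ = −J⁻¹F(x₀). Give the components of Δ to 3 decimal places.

(6.000, 6.000)

At (2, -1): F = (-6.000, 0.000).
Jacobian J = [[2·u·v + v, u^2 + u], [v, u - 1]].
At the point, J = [[-5.000, 6.000], [-1.000, 1.000]] (det J = 1.000).
Solving J·Δ = −F gives Δ = (6.000, 6.000).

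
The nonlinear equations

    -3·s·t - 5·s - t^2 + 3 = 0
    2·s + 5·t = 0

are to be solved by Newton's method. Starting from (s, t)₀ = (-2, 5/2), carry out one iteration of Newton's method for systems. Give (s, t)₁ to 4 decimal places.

(-0.4457, 0.1783)

At (-2, 5/2): F = (21.7500, 8.5000).
Jacobian J = [[-3·t - 5, -3·s - 2·t], [2, 5]].
At the point, J = [[-12.5000, 1.0000], [2.0000, 5.0000]] (det J = -64.5000).
Solving J·Δ = −F gives Δ = (1.5543, -2.3217).
Then the next iterate is (s, t)₁ = (-0.4457, 0.1783).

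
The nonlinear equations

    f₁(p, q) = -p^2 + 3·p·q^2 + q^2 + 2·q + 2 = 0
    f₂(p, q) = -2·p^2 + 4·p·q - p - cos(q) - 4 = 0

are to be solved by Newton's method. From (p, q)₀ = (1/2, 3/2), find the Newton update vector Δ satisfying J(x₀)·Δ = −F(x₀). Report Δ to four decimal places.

(4.5072, -3.8202)

At (1/2, 3/2): F = (10.3750, -2.070737).
Jacobian J = [[-2·p + 3·q^2, 6·p·q + 2·q + 2], [-4·p + 4·q - 1, 4·p + sin(q)]].
At the point, J = [[5.7500, 9.5000], [3.0000, 2.997495]] (det J = -11.264404).
Solving J·Δ = −F gives Δ = (4.5072, -3.8202).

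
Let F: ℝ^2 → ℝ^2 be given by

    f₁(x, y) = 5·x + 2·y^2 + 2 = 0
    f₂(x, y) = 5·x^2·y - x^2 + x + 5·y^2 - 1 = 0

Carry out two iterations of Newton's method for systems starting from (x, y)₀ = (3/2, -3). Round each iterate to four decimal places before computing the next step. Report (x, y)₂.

At (3/2, -3): F = (27.5000, 9.5000).
Jacobian J = [[5, 4·y], [10·x·y - 2·x + 1, 5·x^2 + 10·y]].
At the point, J = [[5.0000, -12.0000], [-47.0000, -18.7500]] (det J = -657.7500).
Solving J·Δ = −F gives Δ = (-0.6106, 2.0372).
Then the next iterate is (x, y)₁ = (0.8894, -0.9628).
Round to (0.8894, -0.9628) and repeat: F = (8.300968, -0.074743), J = [[5.0000, -3.8512], [-9.341943, -5.672838]].
Δ = (-0.7363, 1.1994), so (x, y)₂ = (0.1531, 0.2366).

(0.1531, 0.2366)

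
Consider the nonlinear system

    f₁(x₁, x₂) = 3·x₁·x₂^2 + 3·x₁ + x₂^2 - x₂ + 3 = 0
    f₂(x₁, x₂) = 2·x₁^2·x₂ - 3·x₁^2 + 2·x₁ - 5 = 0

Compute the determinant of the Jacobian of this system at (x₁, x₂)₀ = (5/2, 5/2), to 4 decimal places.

J = [[3·x₂^2 + 3, 6·x₁·x₂ + 2·x₂ - 1], [4·x₁·x₂ - 6·x₁ + 2, 2·x₁^2]].
At the point, J = [[21.7500, 41.5000], [12.0000, 12.5000]].
det J = -226.1250.

-226.1250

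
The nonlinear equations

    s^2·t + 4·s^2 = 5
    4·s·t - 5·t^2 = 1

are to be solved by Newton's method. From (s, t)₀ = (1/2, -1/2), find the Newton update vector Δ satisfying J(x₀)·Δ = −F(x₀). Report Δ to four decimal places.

(1.1225, 0.7850)

At (1/2, -1/2): F = (-4.1250, -3.2500).
Jacobian J = [[2·s·t + 8·s, s^2], [4·t, 4·s - 10·t]].
At the point, J = [[3.5000, 0.2500], [-2.0000, 7.0000]] (det J = 25.0000).
Solving J·Δ = −F gives Δ = (1.1225, 0.7850).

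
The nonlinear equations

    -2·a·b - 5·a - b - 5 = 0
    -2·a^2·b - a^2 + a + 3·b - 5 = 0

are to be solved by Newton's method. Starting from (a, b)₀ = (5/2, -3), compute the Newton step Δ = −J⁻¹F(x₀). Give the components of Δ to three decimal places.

(-0.776, -0.046)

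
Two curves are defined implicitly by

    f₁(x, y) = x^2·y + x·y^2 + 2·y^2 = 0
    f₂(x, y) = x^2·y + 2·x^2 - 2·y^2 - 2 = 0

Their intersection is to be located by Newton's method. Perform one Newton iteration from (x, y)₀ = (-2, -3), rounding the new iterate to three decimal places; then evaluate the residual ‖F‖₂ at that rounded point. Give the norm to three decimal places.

6.882

At (-2, -3): F = (-12.000, -24.000).
Jacobian J = [[2·x·y + y^2, x^2 + 2·x·y + 4·y], [2·x·y + 4·x, x^2 - 4·y]].
At the point, J = [[21.000, 4.000], [4.000, 16.000]] (det J = 320.000).
Solving J·Δ = −F gives Δ = (0.300, 1.425).
Then the next iterate is (x, y)₁ = (-1.700, -1.575).
Re-evaluating at (-1.700, -1.575): F = (-3.80756, -5.733), so ‖F‖₂ = 6.882.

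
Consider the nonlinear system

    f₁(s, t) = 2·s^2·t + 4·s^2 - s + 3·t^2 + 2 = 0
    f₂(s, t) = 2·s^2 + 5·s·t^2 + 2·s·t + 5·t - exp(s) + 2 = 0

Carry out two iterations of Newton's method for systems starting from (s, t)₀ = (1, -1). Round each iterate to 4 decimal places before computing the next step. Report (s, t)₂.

At (1, -1): F = (6.0000, -0.718282).
Jacobian J = [[4·s·t + 8·s - 1, 2·s^2 + 6·t], [4·s + 5·t^2 + 2·t - exp(s), 10·s·t + 2·s + 5]].
At the point, J = [[3.0000, -4.0000], [4.281718, -3.0000]] (det J = 8.126873).
Solving J·Δ = −F gives Δ = (2.5684, 3.4263).
Then the next iterate is (s, t)₁ = (3.5684, 2.4263).
Round to (3.5684, 2.4263) and repeat: F = (128.816787, 126.489298), J = [[62.179236, 40.024757], [13.101046, 98.716889]].
Δ = (-1.3634, -1.1004), so (s, t)₂ = (2.2050, 1.3259).

(2.2050, 1.3259)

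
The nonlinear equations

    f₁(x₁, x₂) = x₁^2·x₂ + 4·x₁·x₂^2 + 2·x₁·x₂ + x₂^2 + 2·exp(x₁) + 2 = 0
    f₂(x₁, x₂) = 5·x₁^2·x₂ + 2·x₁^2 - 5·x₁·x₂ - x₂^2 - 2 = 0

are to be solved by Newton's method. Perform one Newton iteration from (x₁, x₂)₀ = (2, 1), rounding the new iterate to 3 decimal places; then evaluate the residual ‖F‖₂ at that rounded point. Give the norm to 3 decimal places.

13.382

At (2, 1): F = (33.77811, 15.000).
Jacobian J = [[2·x₁·x₂ + 4·x₂^2 + 2·x₂ + 2·exp(x₁), x₁^2 + 8·x₁·x₂ + 2·x₁ + 2·x₂], [10·x₁·x₂ + 4·x₁ - 5·x₂, 5·x₁^2 - 5·x₁ - 2·x₂]].
At the point, J = [[24.77811, 26.000], [23.000, 8.000]] (det J = -399.77510).
Solving J·Δ = −F gives Δ = (-0.300, -1.014).
Then the next iterate is (x₁, x₂)₁ = (1.700, -0.014).
Re-evaluating at (1.700, -0.014): F = (12.86136, 3.69650), so ‖F‖₂ = 13.382.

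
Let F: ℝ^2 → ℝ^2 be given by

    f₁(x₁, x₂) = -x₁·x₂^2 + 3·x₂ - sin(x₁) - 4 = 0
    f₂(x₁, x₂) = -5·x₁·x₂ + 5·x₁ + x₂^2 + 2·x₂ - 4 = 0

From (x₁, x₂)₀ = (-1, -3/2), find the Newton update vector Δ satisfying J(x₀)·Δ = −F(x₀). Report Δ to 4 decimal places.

(-1.9383, 10.3698)

At (-1, -3/2): F = (-5.408529, -17.2500).
Jacobian J = [[-x₂^2 - cos(x₁), -2·x₁·x₂ + 3], [-5·x₂ + 5, -5·x₁ + 2·x₂ + 2]].
At the point, J = [[-2.790302, 0.0000], [12.5000, 4.0000]] (det J = -11.161209).
Solving J·Δ = −F gives Δ = (-1.9383, 10.3698).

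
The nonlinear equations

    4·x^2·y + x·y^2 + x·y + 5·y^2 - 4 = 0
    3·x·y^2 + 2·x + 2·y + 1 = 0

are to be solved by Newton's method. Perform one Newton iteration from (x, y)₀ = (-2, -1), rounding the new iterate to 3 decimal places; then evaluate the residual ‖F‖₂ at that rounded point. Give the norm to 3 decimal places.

At (-2, -1): F = (-15.000, -11.000).
Jacobian J = [[8·x·y + y^2 + y, 4·x^2 + 2·x·y + x + 10·y], [3·y^2 + 2, 6·x·y + 2]].
At the point, J = [[16.000, 8.000], [5.000, 14.000]] (det J = 184.000).
Solving J·Δ = −F gives Δ = (0.663, 0.549).
Then the next iterate is (x, y)₁ = (-1.337, -0.451).
Re-evaluating at (-1.337, -0.451): F = (-5.87673, -3.39184), so ‖F‖₂ = 6.785.

6.785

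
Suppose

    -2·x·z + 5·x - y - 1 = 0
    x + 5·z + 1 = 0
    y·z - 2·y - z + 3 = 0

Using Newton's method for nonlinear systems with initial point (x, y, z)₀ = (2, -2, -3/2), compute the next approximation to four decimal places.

(0.7384, 0.2980, -0.3477)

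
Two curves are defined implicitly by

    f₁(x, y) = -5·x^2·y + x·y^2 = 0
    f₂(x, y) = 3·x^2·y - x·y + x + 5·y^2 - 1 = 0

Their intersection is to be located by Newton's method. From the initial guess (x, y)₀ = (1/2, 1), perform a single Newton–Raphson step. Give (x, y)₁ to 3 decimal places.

(0.339, 0.584)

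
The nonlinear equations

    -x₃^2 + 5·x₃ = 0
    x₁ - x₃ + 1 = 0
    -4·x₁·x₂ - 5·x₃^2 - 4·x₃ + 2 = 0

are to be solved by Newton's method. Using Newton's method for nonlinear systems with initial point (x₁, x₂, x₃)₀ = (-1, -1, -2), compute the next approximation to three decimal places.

At (-1, -1, -2): F = (-14.000, 2.000, -14.000).
Jacobian J = [[0, 0, -2·x₃ + 5], [1, 0, -1], [-4·x₂, -4·x₁, -10·x₃ - 4]].
At the point, J = [[0.000, 0.000, 9.000], [1.000, 0.000, -1.000], [4.000, 4.000, 16.000]] (det J = 36.000).
Solving J·Δ = −F gives Δ = (-0.444, -2.278, 1.556).
Then the next iterate is (x₁, x₂, x₃)₁ = (-1.444, -3.278, -0.444).

(-1.444, -3.278, -0.444)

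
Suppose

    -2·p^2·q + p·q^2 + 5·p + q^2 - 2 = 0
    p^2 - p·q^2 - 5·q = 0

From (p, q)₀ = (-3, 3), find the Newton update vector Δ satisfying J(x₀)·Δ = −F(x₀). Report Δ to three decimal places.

(2.635, 1.425)

At (-3, 3): F = (-89.000, 21.000).
Jacobian J = [[-4·p·q + q^2 + 5, -2·p^2 + 2·p·q + 2·q], [2·p - q^2, -2·p·q - 5]].
At the point, J = [[50.000, -30.000], [-15.000, 13.000]] (det J = 200.000).
Solving J·Δ = −F gives Δ = (2.635, 1.425).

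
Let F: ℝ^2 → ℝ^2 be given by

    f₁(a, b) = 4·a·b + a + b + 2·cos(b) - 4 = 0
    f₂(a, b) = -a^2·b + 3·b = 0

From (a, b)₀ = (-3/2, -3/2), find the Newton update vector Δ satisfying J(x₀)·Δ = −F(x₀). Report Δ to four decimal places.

(-0.1027, 0.8836)

At (-3/2, -3/2): F = (2.141474, -1.1250).
Jacobian J = [[4·b + 1, 4·a - 2·sin(b) + 1], [-2·a·b, -a^2 + 3]].
At the point, J = [[-5.0000, -3.005010], [-4.5000, 0.7500]] (det J = -17.272545).
Solving J·Δ = −F gives Δ = (-0.1027, 0.8836).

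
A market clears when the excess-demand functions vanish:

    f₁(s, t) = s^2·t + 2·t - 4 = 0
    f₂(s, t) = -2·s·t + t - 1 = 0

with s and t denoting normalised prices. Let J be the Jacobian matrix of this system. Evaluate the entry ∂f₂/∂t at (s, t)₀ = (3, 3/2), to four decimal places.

∂f₂/∂t = -2·s + 1.
At (3, 3/2) this is -5.0000.

-5.0000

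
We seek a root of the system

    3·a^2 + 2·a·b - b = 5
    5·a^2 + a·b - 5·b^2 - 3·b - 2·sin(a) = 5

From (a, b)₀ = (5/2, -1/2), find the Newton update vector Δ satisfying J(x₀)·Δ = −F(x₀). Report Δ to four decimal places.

(-1.0466, 0.7255)

At (5/2, -1/2): F = (11.7500, 24.053056).
Jacobian J = [[6·a + 2·b, 2·a - 1], [10·a + b - 2·cos(a), a - 10·b - 3]].
At the point, J = [[14.0000, 4.0000], [26.102287, 4.5000]] (det J = -41.409149).
Solving J·Δ = −F gives Δ = (-1.0466, 0.7255).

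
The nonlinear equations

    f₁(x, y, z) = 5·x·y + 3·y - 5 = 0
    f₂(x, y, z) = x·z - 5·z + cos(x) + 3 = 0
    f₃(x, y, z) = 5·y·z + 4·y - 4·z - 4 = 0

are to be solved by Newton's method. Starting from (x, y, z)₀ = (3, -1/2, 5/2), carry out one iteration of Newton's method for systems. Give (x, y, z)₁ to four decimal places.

(3.0560, 0.2856, 1.0710)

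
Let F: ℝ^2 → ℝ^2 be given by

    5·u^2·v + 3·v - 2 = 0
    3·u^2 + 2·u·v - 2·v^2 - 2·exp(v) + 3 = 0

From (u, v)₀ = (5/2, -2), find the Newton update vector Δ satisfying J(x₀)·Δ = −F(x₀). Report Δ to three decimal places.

(-1.003, 0.594)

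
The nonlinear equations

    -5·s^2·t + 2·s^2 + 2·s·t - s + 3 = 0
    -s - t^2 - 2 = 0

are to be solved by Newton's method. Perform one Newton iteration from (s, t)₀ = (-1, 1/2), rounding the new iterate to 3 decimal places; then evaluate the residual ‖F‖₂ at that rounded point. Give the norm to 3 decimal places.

At (-1, 1/2): F = (2.500, -1.250).
Jacobian J = [[-10·s·t + 4·s + 2·t - 1, -5·s^2 + 2·s], [-1, -2·t]].
At the point, J = [[1.000, -7.000], [-1.000, -1.000]] (det J = -8.000).
Solving J·Δ = −F gives Δ = (-1.406, 0.156).
Then the next iterate is (s, t)₁ = (-2.406, 0.656).
Re-evaluating at (-2.406, 0.656): F = (-5.16038, -0.02434), so ‖F‖₂ = 5.160.

5.160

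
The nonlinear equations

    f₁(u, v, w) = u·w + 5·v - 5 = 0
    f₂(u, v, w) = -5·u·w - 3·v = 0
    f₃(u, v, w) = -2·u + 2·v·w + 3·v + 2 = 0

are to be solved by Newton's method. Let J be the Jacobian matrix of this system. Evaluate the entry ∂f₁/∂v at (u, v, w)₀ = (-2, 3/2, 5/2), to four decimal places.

5.0000

∂f₁/∂v = 5.
At (-2, 3/2, 5/2) this is 5.0000.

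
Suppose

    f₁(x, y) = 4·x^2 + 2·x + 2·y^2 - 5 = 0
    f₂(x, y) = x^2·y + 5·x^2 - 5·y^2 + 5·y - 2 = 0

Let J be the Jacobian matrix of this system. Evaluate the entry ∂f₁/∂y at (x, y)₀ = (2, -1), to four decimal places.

∂f₁/∂y = 4·y.
At (2, -1) this is -4.0000.

-4.0000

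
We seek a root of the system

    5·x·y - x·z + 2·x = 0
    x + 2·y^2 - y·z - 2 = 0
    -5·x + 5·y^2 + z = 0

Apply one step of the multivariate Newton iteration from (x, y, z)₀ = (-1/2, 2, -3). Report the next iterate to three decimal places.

At (-1/2, 2, -3): F = (-7.500, 11.500, 19.500).
Jacobian J = [[5·y - z + 2, 5·x, -x], [1, 4·y - z, -y], [-5, 10·y, 1]].
At the point, J = [[15.000, -2.500, 0.500], [1.000, 11.000, -2.000], [-5.000, 20.000, 1.000]] (det J = 780.000).
Solving J·Δ = −F gives Δ = (0.319, -0.934, 0.772).
Then the next iterate is (x, y, z)₁ = (-0.181, 1.066, -2.228).

(-0.181, 1.066, -2.228)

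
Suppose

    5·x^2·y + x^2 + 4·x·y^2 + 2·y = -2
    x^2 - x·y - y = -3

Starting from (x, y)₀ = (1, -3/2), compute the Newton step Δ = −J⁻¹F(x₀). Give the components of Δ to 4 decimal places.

(-1.2549, 1.3039)

At (1, -3/2): F = (1.5000, 7.0000).
Jacobian J = [[10·x·y + 2·x + 4·y^2, 5·x^2 + 8·x·y + 2], [2·x - y, -x - 1]].
At the point, J = [[-4.0000, -5.0000], [3.5000, -2.0000]] (det J = 25.5000).
Solving J·Δ = −F gives Δ = (-1.2549, 1.3039).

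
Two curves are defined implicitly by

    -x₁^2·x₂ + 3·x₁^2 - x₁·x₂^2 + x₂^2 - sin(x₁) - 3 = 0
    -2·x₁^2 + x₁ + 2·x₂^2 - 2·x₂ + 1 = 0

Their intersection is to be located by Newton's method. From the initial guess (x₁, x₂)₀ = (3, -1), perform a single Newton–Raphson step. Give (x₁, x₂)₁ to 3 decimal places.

At (3, -1): F = (30.85888, -10.000).
Jacobian J = [[-2·x₁·x₂ + 6·x₁ - x₂^2 - cos(x₁), -x₁^2 - 2·x₁·x₂ + 2·x₂], [-4·x₁ + 1, 4·x₂ - 2]].
At the point, J = [[23.98999, -5.000], [-11.000, -6.000]] (det J = -198.93995).
Solving J·Δ = −F gives Δ = (-1.182, 0.500).
Then the next iterate is (x₁, x₂)₁ = (1.818, -0.500).

(1.818, -0.500)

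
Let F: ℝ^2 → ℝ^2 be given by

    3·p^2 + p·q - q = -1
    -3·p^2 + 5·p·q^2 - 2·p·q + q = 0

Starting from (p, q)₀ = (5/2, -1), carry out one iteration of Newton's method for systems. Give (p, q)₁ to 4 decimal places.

(1.1653, -0.7094)

At (5/2, -1): F = (18.2500, -2.2500).
Jacobian J = [[6·p + q, p - 1], [-6·p + 5·q^2 - 2·q, 10·p·q - 2·p + 1]].
At the point, J = [[14.0000, 1.5000], [-8.0000, -29.0000]] (det J = -394.0000).
Solving J·Δ = −F gives Δ = (-1.3347, 0.2906).
Then the next iterate is (p, q)₁ = (1.1653, -0.7094).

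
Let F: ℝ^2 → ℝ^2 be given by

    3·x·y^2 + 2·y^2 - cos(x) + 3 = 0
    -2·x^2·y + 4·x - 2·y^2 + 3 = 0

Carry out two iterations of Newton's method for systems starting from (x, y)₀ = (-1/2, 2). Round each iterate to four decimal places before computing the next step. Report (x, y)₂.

At (-1/2, 2): F = (4.122417, -8.0000).
Jacobian J = [[3·y^2 + sin(x), 6·x·y + 4·y], [-4·x·y + 4, -2·x^2 - 4·y]].
At the point, J = [[11.520574, 2.0000], [8.0000, -8.5000]] (det J = -113.924883).
Solving J·Δ = −F gives Δ = (-0.1671, -1.0985).
Then the next iterate is (x, y)₁ = (-0.6671, 0.9015).
Round to (-0.6671, 0.9015) and repeat: F = (2.213324, -2.096180), J = [[1.819396, -0.002344], [6.405563, -4.496045]].
Δ = (-1.2194, -2.2035), so (x, y)₂ = (-1.8865, -1.3020).

(-1.8865, -1.3020)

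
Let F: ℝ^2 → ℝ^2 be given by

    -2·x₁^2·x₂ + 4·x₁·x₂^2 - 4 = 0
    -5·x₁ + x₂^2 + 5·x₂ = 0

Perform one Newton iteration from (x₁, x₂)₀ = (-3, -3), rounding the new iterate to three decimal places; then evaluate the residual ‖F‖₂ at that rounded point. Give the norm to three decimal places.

At (-3, -3): F = (-58.000, 9.000).
Jacobian J = [[-4·x₁·x₂ + 4·x₂^2, -2·x₁^2 + 8·x₁·x₂], [-5, 2·x₂ + 5]].
At the point, J = [[0.000, 54.000], [-5.000, -1.000]] (det J = 270.000).
Solving J·Δ = −F gives Δ = (1.585, 1.074).
Then the next iterate is (x₁, x₂)₁ = (-1.415, -1.926).
Re-evaluating at (-1.415, -1.926): F = (-17.28306, 1.15448), so ‖F‖₂ = 17.322.

17.322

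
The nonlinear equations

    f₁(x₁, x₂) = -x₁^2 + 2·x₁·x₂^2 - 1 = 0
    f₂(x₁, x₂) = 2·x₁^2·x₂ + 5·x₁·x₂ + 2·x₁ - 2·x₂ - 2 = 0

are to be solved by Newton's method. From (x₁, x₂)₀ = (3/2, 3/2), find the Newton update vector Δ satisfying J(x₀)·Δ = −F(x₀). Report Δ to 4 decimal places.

At (3/2, 3/2): F = (3.5000, 16.0000).
Jacobian J = [[-2·x₁ + 2·x₂^2, 4·x₁·x₂], [4·x₁·x₂ + 5·x₂ + 2, 2·x₁^2 + 5·x₁ - 2]].
At the point, J = [[1.5000, 9.0000], [18.5000, 10.0000]] (det J = -151.5000).
Solving J·Δ = −F gives Δ = (-0.7195, -0.2690).

(-0.7195, -0.2690)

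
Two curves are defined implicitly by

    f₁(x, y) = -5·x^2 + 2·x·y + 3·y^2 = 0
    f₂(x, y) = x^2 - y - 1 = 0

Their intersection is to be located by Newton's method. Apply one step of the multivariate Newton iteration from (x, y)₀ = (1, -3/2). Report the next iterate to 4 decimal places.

At (1, -3/2): F = (-1.2500, 1.5000).
Jacobian J = [[-10·x + 2·y, 2·x + 6·y], [2·x, -1]].
At the point, J = [[-13.0000, -7.0000], [2.0000, -1.0000]] (det J = 27.0000).
Solving J·Δ = −F gives Δ = (-0.4352, 0.6296).
Then the next iterate is (x, y)₁ = (0.5648, -0.8704).

(0.5648, -0.8704)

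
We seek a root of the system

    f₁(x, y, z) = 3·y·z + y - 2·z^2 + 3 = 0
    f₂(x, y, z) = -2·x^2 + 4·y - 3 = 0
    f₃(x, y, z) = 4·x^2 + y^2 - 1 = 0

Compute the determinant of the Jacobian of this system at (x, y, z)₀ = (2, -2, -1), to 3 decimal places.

64.000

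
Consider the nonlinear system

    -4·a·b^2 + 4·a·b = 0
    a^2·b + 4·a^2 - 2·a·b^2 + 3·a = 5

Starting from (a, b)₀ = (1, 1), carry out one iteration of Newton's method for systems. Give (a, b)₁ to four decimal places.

At (1, 1): F = (0.0000, 1.0000).
Jacobian J = [[-4·b^2 + 4·b, -8·a·b + 4·a], [2·a·b + 8·a - 2·b^2 + 3, a^2 - 4·a·b]].
At the point, J = [[0.0000, -4.0000], [11.0000, -3.0000]] (det J = 44.0000).
Solving J·Δ = −F gives Δ = (-0.0909, 0.0000).
Then the next iterate is (a, b)₁ = (0.9091, 1.0000).

(0.9091, 1.0000)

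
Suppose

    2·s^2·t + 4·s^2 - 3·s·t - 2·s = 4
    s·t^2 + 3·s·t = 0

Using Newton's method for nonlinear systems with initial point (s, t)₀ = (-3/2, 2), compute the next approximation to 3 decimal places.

(-0.939, 1.106)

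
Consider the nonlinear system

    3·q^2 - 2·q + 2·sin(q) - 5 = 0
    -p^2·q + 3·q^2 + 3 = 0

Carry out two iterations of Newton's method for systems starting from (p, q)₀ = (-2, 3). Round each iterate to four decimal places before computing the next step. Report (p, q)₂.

(-2.4133, 1.4396)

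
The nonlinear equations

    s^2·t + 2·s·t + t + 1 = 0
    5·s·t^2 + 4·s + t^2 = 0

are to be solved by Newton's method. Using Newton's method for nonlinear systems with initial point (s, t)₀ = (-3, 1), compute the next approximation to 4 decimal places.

At (-3, 1): F = (5.0000, -26.0000).
Jacobian J = [[2·s·t + 2·t, s^2 + 2·s + 1], [5·t^2 + 4, 10·s·t + 2·t]].
At the point, J = [[-4.0000, 4.0000], [9.0000, -28.0000]] (det J = 76.0000).
Solving J·Δ = −F gives Δ = (0.4737, -0.7763).
Then the next iterate is (s, t)₁ = (-2.5263, 0.2237).

(-2.5263, 0.2237)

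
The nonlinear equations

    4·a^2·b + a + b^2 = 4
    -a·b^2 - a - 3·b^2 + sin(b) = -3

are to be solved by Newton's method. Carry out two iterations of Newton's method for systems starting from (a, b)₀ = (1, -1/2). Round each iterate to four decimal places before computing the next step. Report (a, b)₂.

At (1, -1/2): F = (-4.7500, 0.520574).
Jacobian J = [[8·a·b + 1, 4·a^2 + 2·b], [-b^2 - 1, -2·a·b - 6·b + cos(b)]].
At the point, J = [[-3.0000, 3.0000], [-1.2500, 4.877583]] (det J = -10.882748).
Solving J·Δ = −F gives Δ = (-2.2724, -0.6891).
Then the next iterate is (a, b)₁ = (-1.2724, -1.1891).
Round to (-1.2724, -1.1891) and repeat: F = (-11.559061, 0.901611), J = [[13.104087, 4.097807], [-2.413959, 4.481074]].
Δ = (0.8088, 0.2345), so (a, b)₂ = (-0.4636, -0.9546).

(-0.4636, -0.9546)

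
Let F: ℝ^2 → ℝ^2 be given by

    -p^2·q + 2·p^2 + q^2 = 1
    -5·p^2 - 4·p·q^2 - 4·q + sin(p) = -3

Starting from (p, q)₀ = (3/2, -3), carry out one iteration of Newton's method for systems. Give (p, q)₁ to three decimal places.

At (3/2, -3): F = (19.250, -49.25251).
Jacobian J = [[-2·p·q + 4·p, -p^2 + 2·q], [-10·p - 4·q^2 + cos(p), -8·p·q - 4]].
At the point, J = [[15.000, -8.250], [-50.92926, 32.000]] (det J = 59.83358).
Solving J·Δ = −F gives Δ = (-3.504, -4.038).
Then the next iterate is (p, q)₁ = (-2.004, -7.038).

(-2.004, -7.038)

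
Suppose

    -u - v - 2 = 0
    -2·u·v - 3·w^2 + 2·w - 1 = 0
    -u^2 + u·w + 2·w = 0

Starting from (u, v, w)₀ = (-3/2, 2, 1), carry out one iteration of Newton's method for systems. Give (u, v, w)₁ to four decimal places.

At (-3/2, 2, 1): F = (-2.5000, 4.0000, -1.7500).
Jacobian J = [[-1, -1, 0], [-2·v, -2·u, -6·w + 2], [-2·u + w, 0, u + 2]].
At the point, J = [[-1.0000, -1.0000, 0.0000], [-4.0000, 3.0000, -4.0000], [4.0000, 0.0000, 0.5000]] (det J = 12.5000).
Solving J·Δ = −F gives Δ = (0.7000, -3.2000, -2.1000).
Then the next iterate is (u, v, w)₁ = (-0.8000, -1.2000, -1.1000).

(-0.8000, -1.2000, -1.1000)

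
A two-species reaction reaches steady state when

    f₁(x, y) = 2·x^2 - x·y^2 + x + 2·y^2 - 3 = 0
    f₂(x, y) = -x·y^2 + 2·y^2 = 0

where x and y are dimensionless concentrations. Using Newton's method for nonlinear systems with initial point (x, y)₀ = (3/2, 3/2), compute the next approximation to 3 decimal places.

(1.071, 0.107)

At (3/2, 3/2): F = (4.125, 1.125).
Jacobian J = [[4·x - y^2 + 1, -2·x·y + 4·y], [-y^2, -2·x·y + 4·y]].
At the point, J = [[4.750, 1.500], [-2.250, 1.500]] (det J = 10.500).
Solving J·Δ = −F gives Δ = (-0.429, -1.393).
Then the next iterate is (x, y)₁ = (1.071, 0.107).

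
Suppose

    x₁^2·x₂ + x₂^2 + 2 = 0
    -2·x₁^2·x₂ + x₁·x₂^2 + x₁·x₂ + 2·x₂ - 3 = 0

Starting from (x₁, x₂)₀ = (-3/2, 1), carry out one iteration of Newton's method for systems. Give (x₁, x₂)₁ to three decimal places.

(-1.548, -0.269)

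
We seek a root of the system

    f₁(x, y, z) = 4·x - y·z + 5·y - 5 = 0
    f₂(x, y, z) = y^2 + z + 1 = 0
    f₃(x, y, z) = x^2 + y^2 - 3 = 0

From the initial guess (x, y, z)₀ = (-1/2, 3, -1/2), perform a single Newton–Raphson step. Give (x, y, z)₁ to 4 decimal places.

At (-1/2, 3, -1/2): F = (9.5000, 9.5000, 6.2500).
Jacobian J = [[4, -z + 5, -y], [0, 2·y, 1], [2·x, 2·y, 0]].
At the point, J = [[4.0000, 5.5000, -3.0000], [0.0000, 6.0000, 1.0000], [-1.0000, 6.0000, 0.0000]] (det J = -47.5000).
Solving J·Δ = −F gives Δ = (-1.7079, -1.3263, -1.5421).
Then the next iterate is (x, y, z)₁ = (-2.2079, 1.6737, -2.0421).

(-2.2079, 1.6737, -2.0421)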